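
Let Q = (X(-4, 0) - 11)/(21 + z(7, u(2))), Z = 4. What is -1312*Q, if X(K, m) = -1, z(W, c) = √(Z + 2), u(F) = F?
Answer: 110208/145 - 5248*√6/145 ≈ 671.40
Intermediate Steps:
z(W, c) = √6 (z(W, c) = √(4 + 2) = √6)
Q = -12/(21 + √6) (Q = (-1 - 11)/(21 + √6) = -12/(21 + √6) ≈ -0.51174)
-1312*Q = -1312*(-84/145 + 4*√6/145) = 110208/145 - 5248*√6/145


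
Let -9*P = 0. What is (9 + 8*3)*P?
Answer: 0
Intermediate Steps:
P = 0 (P = -⅑*0 = 0)
(9 + 8*3)*P = (9 + 8*3)*0 = (9 + 24)*0 = 33*0 = 0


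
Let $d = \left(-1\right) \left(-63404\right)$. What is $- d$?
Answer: $-63404$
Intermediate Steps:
$d = 63404$
$- d = \left(-1\right) 63404 = -63404$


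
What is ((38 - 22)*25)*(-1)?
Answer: -400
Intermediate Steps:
((38 - 22)*25)*(-1) = (16*25)*(-1) = 400*(-1) = -400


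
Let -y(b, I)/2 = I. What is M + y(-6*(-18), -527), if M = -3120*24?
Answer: -73826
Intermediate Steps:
y(b, I) = -2*I
M = -74880
M + y(-6*(-18), -527) = -74880 - 2*(-527) = -74880 + 1054 = -73826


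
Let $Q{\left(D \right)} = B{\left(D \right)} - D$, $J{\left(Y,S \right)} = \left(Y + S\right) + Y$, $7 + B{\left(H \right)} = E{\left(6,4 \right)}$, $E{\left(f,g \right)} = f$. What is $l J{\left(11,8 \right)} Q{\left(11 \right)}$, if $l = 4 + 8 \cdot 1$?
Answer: $-4320$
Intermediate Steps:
$B{\left(H \right)} = -1$ ($B{\left(H \right)} = -7 + 6 = -1$)
$J{\left(Y,S \right)} = S + 2 Y$ ($J{\left(Y,S \right)} = \left(S + Y\right) + Y = S + 2 Y$)
$Q{\left(D \right)} = -1 - D$
$l = 12$ ($l = 4 + 8 = 12$)
$l J{\left(11,8 \right)} Q{\left(11 \right)} = 12 \left(8 + 2 \cdot 11\right) \left(-1 - 11\right) = 12 \left(8 + 22\right) \left(-1 - 11\right) = 12 \cdot 30 \left(-12\right) = 360 \left(-12\right) = -4320$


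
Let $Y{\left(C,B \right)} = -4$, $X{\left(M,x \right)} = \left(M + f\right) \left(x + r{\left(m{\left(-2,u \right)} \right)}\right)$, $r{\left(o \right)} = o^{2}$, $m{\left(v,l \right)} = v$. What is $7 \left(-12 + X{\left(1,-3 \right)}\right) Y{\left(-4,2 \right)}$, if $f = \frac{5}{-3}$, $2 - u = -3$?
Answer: $\frac{1064}{3} \approx 354.67$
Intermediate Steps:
$u = 5$ ($u = 2 - -3 = 2 + 3 = 5$)
$f = - \frac{5}{3}$ ($f = 5 \left(- \frac{1}{3}\right) = - \frac{5}{3} \approx -1.6667$)
$X{\left(M,x \right)} = \left(4 + x\right) \left(- \frac{5}{3} + M\right)$ ($X{\left(M,x \right)} = \left(M - \frac{5}{3}\right) \left(x + \left(-2\right)^{2}\right) = \left(- \frac{5}{3} + M\right) \left(x + 4\right) = \left(- \frac{5}{3} + M\right) \left(4 + x\right) = \left(4 + x\right) \left(- \frac{5}{3} + M\right)$)
$7 \left(-12 + X{\left(1,-3 \right)}\right) Y{\left(-4,2 \right)} = 7 \left(-12 + \left(- \frac{20}{3} + 4 \cdot 1 - -5 + 1 \left(-3\right)\right)\right) \left(-4\right) = 7 \left(-12 + \left(- \frac{20}{3} + 4 + 5 - 3\right)\right) \left(-4\right) = 7 \left(-12 - \frac{2}{3}\right) \left(-4\right) = 7 \left(- \frac{38}{3}\right) \left(-4\right) = \left(- \frac{266}{3}\right) \left(-4\right) = \frac{1064}{3}$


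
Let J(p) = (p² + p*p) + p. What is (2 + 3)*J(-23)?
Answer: 5175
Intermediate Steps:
J(p) = p + 2*p² (J(p) = (p² + p²) + p = 2*p² + p = p + 2*p²)
(2 + 3)*J(-23) = (2 + 3)*(-23*(1 + 2*(-23))) = 5*(-23*(1 - 46)) = 5*(-23*(-45)) = 5*1035 = 5175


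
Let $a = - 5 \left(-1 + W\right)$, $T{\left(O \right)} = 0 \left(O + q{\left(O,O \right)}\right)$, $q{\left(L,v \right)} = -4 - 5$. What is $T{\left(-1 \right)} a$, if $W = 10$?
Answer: $0$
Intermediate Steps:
$q{\left(L,v \right)} = -9$
$T{\left(O \right)} = 0$ ($T{\left(O \right)} = 0 \left(O - 9\right) = 0 \left(-9 + O\right) = 0$)
$a = -45$ ($a = - 5 \left(-1 + 10\right) = \left(-5\right) 9 = -45$)
$T{\left(-1 \right)} a = 0 \left(-45\right) = 0$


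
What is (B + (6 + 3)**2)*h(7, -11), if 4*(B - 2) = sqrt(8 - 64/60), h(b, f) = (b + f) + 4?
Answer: 0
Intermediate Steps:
h(b, f) = 4 + b + f
B = 2 + sqrt(390)/30 (B = 2 + sqrt(8 - 64/60)/4 = 2 + sqrt(8 - 64*1/60)/4 = 2 + sqrt(8 - 16/15)/4 = 2 + sqrt(104/15)/4 = 2 + (2*sqrt(390)/15)/4 = 2 + sqrt(390)/30 ≈ 2.6583)
(B + (6 + 3)**2)*h(7, -11) = ((2 + sqrt(390)/30) + (6 + 3)**2)*(4 + 7 - 11) = ((2 + sqrt(390)/30) + 9**2)*0 = ((2 + sqrt(390)/30) + 81)*0 = (83 + sqrt(390)/30)*0 = 0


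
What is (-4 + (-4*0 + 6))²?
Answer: 4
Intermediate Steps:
(-4 + (-4*0 + 6))² = (-4 + (0 + 6))² = (-4 + 6)² = 2² = 4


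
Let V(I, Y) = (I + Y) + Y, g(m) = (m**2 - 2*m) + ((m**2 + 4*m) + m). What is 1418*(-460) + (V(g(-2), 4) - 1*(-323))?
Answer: -651947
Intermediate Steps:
g(m) = 2*m**2 + 3*m (g(m) = (m**2 - 2*m) + (m**2 + 5*m) = 2*m**2 + 3*m)
V(I, Y) = I + 2*Y
1418*(-460) + (V(g(-2), 4) - 1*(-323)) = 1418*(-460) + ((-2*(3 + 2*(-2)) + 2*4) - 1*(-323)) = -652280 + ((-2*(3 - 4) + 8) + 323) = -652280 + ((-2*(-1) + 8) + 323) = -652280 + ((2 + 8) + 323) = -652280 + (10 + 323) = -652280 + 333 = -651947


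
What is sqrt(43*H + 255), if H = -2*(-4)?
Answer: sqrt(599) ≈ 24.474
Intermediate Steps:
H = 8
sqrt(43*H + 255) = sqrt(43*8 + 255) = sqrt(344 + 255) = sqrt(599)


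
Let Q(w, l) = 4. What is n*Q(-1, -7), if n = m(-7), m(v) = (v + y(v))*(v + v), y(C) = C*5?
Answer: 2352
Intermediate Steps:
y(C) = 5*C
m(v) = 12*v² (m(v) = (v + 5*v)*(v + v) = (6*v)*(2*v) = 12*v²)
n = 588 (n = 12*(-7)² = 12*49 = 588)
n*Q(-1, -7) = 588*4 = 2352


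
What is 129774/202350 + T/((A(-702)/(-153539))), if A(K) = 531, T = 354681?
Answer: -204063850983864/1989775 ≈ -1.0256e+8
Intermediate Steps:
129774/202350 + T/((A(-702)/(-153539))) = 129774/202350 + 354681/((531/(-153539))) = 129774*(1/202350) + 354681/((531*(-1/153539))) = 21629/33725 + 354681/(-531/153539) = 21629/33725 + 354681*(-153539/531) = 21629/33725 - 6050818451/59 = -204063850983864/1989775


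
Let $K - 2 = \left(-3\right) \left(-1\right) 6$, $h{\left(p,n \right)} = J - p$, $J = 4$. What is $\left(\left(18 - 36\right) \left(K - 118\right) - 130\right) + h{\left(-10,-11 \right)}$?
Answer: $1648$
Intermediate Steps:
$h{\left(p,n \right)} = 4 - p$
$K = 20$ ($K = 2 + \left(-3\right) \left(-1\right) 6 = 2 + 3 \cdot 6 = 2 + 18 = 20$)
$\left(\left(18 - 36\right) \left(K - 118\right) - 130\right) + h{\left(-10,-11 \right)} = \left(\left(18 - 36\right) \left(20 - 118\right) - 130\right) + \left(4 - -10\right) = \left(\left(-18\right) \left(-98\right) - 130\right) + \left(4 + 10\right) = \left(1764 - 130\right) + 14 = 1634 + 14 = 1648$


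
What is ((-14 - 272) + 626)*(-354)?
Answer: -120360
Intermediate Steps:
((-14 - 272) + 626)*(-354) = (-286 + 626)*(-354) = 340*(-354) = -120360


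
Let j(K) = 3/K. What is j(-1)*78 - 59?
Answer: -293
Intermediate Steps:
j(-1)*78 - 59 = (3/(-1))*78 - 59 = (3*(-1))*78 - 59 = -3*78 - 59 = -234 - 59 = -293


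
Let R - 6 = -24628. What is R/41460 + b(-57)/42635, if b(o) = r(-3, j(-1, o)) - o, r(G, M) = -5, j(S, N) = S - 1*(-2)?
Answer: -20952061/35352942 ≈ -0.59265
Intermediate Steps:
j(S, N) = 2 + S (j(S, N) = S + 2 = 2 + S)
R = -24622 (R = 6 - 24628 = -24622)
b(o) = -5 - o
R/41460 + b(-57)/42635 = -24622/41460 + (-5 - 1*(-57))/42635 = -24622*1/41460 + (-5 + 57)*(1/42635) = -12311/20730 + 52*(1/42635) = -12311/20730 + 52/42635 = -20952061/35352942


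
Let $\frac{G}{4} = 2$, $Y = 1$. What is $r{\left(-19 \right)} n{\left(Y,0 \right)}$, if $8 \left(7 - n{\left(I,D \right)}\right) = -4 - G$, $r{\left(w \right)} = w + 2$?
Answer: $- \frac{289}{2} \approx -144.5$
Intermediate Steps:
$G = 8$ ($G = 4 \cdot 2 = 8$)
$r{\left(w \right)} = 2 + w$
$n{\left(I,D \right)} = \frac{17}{2}$ ($n{\left(I,D \right)} = 7 - \frac{-4 - 8}{8} = 7 - - \frac{3}{2} = 7 + \frac{3}{2} = \frac{17}{2}$)
$r{\left(-19 \right)} n{\left(Y,0 \right)} = \left(2 - 19\right) \frac{17}{2} = \left(-17\right) \frac{17}{2} = - \frac{289}{2}$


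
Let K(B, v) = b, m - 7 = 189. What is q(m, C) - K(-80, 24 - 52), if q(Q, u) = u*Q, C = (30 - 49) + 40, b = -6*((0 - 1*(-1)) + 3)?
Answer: 4140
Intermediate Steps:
m = 196 (m = 7 + 189 = 196)
b = -24 (b = -6*((0 + 1) + 3) = -6*(1 + 3) = -6*4 = -24)
K(B, v) = -24
C = 21 (C = -19 + 40 = 21)
q(Q, u) = Q*u
q(m, C) - K(-80, 24 - 52) = 196*21 - 1*(-24) = 4116 + 24 = 4140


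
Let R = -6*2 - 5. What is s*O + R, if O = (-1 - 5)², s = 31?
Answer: 1099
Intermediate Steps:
O = 36 (O = (-6)² = 36)
R = -17 (R = -12 - 5 = -17)
s*O + R = 31*36 - 17 = 1116 - 17 = 1099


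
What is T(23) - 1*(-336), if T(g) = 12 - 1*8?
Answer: 340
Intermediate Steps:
T(g) = 4 (T(g) = 12 - 8 = 4)
T(23) - 1*(-336) = 4 - 1*(-336) = 4 + 336 = 340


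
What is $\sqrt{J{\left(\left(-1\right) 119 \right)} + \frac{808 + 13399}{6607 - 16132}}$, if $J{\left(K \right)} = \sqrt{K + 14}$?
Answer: $\frac{\sqrt{-5412867 + 3629025 i \sqrt{105}}}{1905} \approx 2.1052 + 2.4338 i$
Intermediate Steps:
$J{\left(K \right)} = \sqrt{14 + K}$
$\sqrt{J{\left(\left(-1\right) 119 \right)} + \frac{808 + 13399}{6607 - 16132}} = \sqrt{\sqrt{14 - 119} + \frac{808 + 13399}{6607 - 16132}} = \sqrt{\sqrt{14 - 119} + \frac{14207}{-9525}} = \sqrt{\sqrt{-105} + 14207 \left(- \frac{1}{9525}\right)} = \sqrt{i \sqrt{105} - \frac{14207}{9525}} = \sqrt{- \frac{14207}{9525} + i \sqrt{105}}$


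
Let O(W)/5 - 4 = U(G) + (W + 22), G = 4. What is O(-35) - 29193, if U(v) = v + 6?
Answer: -29188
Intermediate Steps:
U(v) = 6 + v
O(W) = 180 + 5*W (O(W) = 20 + 5*((6 + 4) + (W + 22)) = 20 + 5*(10 + (22 + W)) = 20 + 5*(32 + W) = 20 + (160 + 5*W) = 180 + 5*W)
O(-35) - 29193 = (180 + 5*(-35)) - 29193 = (180 - 175) - 29193 = 5 - 29193 = -29188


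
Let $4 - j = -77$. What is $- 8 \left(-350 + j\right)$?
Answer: $2152$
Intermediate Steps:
$j = 81$ ($j = 4 - -77 = 4 + 77 = 81$)
$- 8 \left(-350 + j\right) = - 8 \left(-350 + 81\right) = - 8 \left(-269\right) = \left(-1\right) \left(-2152\right) = 2152$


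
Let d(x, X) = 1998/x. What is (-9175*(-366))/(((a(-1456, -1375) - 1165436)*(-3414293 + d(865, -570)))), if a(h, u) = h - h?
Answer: 1452356625/1720976875672946 ≈ 8.4391e-7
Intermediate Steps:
a(h, u) = 0
(-9175*(-366))/(((a(-1456, -1375) - 1165436)*(-3414293 + d(865, -570)))) = (-9175*(-366))/(((0 - 1165436)*(-3414293 + 1998/865))) = 3358050/((-1165436*(-3414293 + 1998*(1/865)))) = 3358050/((-1165436*(-3414293 + 1998/865))) = 3358050/((-1165436*(-2953361447/865))) = 3358050/(3441953751345892/865) = 3358050*(865/3441953751345892) = 1452356625/1720976875672946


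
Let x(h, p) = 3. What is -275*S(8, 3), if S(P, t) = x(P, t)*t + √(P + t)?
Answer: -2475 - 275*√11 ≈ -3387.1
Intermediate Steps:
S(P, t) = √(P + t) + 3*t (S(P, t) = 3*t + √(P + t) = √(P + t) + 3*t)
-275*S(8, 3) = -275*(√(8 + 3) + 3*3) = -275*(√11 + 9) = -275*(9 + √11) = -2475 - 275*√11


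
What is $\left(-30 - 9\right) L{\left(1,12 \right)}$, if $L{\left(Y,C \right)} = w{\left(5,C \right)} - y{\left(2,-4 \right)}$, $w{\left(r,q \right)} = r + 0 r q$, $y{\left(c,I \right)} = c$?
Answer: $-117$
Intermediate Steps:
$w{\left(r,q \right)} = r$ ($w{\left(r,q \right)} = r + 0 q = r + 0 = r$)
$L{\left(Y,C \right)} = 3$ ($L{\left(Y,C \right)} = 5 - 2 = 3$)
$\left(-30 - 9\right) L{\left(1,12 \right)} = \left(-30 - 9\right) 3 = \left(-39\right) 3 = -117$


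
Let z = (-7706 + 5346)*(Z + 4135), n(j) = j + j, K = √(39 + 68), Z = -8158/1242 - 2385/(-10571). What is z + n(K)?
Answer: -63962951995960/6564591 + 2*√107 ≈ -9.7436e+6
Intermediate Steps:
Z = -41638024/6564591 (Z = -8158*1/1242 - 2385*(-1/10571) = -4079/621 + 2385/10571 = -41638024/6564591 ≈ -6.3428)
K = √107 ≈ 10.344
n(j) = 2*j
z = -63962951995960/6564591 (z = (-7706 + 5346)*(-41638024/6564591 + 4135) = -2360*27102945761/6564591 = -63962951995960/6564591 ≈ -9.7436e+6)
z + n(K) = -63962951995960/6564591 + 2*√107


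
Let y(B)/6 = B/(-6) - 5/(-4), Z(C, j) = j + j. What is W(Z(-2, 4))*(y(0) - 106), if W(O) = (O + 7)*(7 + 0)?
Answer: -20685/2 ≈ -10343.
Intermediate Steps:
Z(C, j) = 2*j
y(B) = 15/2 - B (y(B) = 6*(B/(-6) - 5/(-4)) = 6*(B*(-⅙) - 5*(-¼)) = 6*(-B/6 + 5/4) = 6*(5/4 - B/6) = 15/2 - B)
W(O) = 49 + 7*O (W(O) = (7 + O)*7 = 49 + 7*O)
W(Z(-2, 4))*(y(0) - 106) = (49 + 7*(2*4))*((15/2 - 1*0) - 106) = (49 + 7*8)*((15/2 + 0) - 106) = (49 + 56)*(15/2 - 106) = 105*(-197/2) = -20685/2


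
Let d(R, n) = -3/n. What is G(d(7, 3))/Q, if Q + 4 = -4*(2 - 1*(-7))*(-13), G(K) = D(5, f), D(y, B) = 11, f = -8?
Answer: 11/464 ≈ 0.023707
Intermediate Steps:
G(K) = 11
Q = 464 (Q = -4 - 4*(2 - 1*(-7))*(-13) = -4 - 4*(2 + 7)*(-13) = -4 - 4*9*(-13) = -4 - 36*(-13) = -4 + 468 = 464)
G(d(7, 3))/Q = 11/464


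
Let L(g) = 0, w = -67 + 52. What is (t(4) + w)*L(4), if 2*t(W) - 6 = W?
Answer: 0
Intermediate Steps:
t(W) = 3 + W/2
w = -15
(t(4) + w)*L(4) = ((3 + (1/2)*4) - 15)*0 = ((3 + 2) - 15)*0 = (5 - 15)*0 = -10*0 = 0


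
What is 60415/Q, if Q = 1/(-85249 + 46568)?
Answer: -2336912615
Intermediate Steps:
Q = -1/38681 (Q = 1/(-38681) = -1/38681 ≈ -2.5852e-5)
60415/Q = 60415/(-1/38681) = 60415*(-38681) = -2336912615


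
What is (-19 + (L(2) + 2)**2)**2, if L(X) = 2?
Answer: 9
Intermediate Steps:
(-19 + (L(2) + 2)**2)**2 = (-19 + (2 + 2)**2)**2 = (-19 + 4**2)**2 = (-19 + 16)**2 = (-3)**2 = 9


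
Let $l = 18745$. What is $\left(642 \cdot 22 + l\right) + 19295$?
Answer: $52164$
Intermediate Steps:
$\left(642 \cdot 22 + l\right) + 19295 = \left(642 \cdot 22 + 18745\right) + 19295 = \left(14124 + 18745\right) + 19295 = 32869 + 19295 = 52164$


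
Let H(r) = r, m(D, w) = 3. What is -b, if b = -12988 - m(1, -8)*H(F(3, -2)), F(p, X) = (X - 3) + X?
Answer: 12967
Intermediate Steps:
F(p, X) = -3 + 2*X (F(p, X) = (-3 + X) + X = -3 + 2*X)
b = -12967 (b = -12988 - 3*(-3 + 2*(-2)) = -12988 - 3*(-3 - 4) = -12988 - 3*(-7) = -12988 - 1*(-21) = -12988 + 21 = -12967)
-b = -1*(-12967) = 12967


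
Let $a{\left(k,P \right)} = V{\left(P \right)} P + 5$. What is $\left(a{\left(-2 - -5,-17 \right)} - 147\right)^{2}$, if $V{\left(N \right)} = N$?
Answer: $21609$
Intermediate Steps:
$a{\left(k,P \right)} = 5 + P^{2}$ ($a{\left(k,P \right)} = P P + 5 = P^{2} + 5 = 5 + P^{2}$)
$\left(a{\left(-2 - -5,-17 \right)} - 147\right)^{2} = \left(\left(5 + \left(-17\right)^{2}\right) - 147\right)^{2} = \left(\left(5 + 289\right) - 147\right)^{2} = \left(294 - 147\right)^{2} = 147^{2} = 21609$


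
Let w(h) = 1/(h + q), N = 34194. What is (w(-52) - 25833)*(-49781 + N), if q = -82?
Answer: 53956317701/134 ≈ 4.0266e+8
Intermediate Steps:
w(h) = 1/(-82 + h) (w(h) = 1/(h - 82) = 1/(-82 + h))
(w(-52) - 25833)*(-49781 + N) = (1/(-82 - 52) - 25833)*(-49781 + 34194) = (1/(-134) - 25833)*(-15587) = (-1/134 - 25833)*(-15587) = -3461623/134*(-15587) = 53956317701/134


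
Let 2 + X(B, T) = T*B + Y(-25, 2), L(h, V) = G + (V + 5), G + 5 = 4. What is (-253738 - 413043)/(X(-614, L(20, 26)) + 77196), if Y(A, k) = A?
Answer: -666781/58749 ≈ -11.350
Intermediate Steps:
G = -1 (G = -5 + 4 = -1)
L(h, V) = 4 + V (L(h, V) = -1 + (V + 5) = -1 + (5 + V) = 4 + V)
X(B, T) = -27 + B*T (X(B, T) = -2 + (T*B - 25) = -2 + (B*T - 25) = -2 + (-25 + B*T) = -27 + B*T)
(-253738 - 413043)/(X(-614, L(20, 26)) + 77196) = (-253738 - 413043)/((-27 - 614*(4 + 26)) + 77196) = -666781/((-27 - 614*30) + 77196) = -666781/((-27 - 18420) + 77196) = -666781/(-18447 + 77196) = -666781/58749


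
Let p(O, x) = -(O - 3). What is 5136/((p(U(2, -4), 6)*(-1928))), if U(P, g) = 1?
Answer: -321/241 ≈ -1.3320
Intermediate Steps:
p(O, x) = 3 - O (p(O, x) = -(-3 + O) = 3 - O)
5136/((p(U(2, -4), 6)*(-1928))) = 5136/(((3 - 1*1)*(-1928))) = 5136/(((3 - 1)*(-1928))) = 5136/((2*(-1928))) = 5136/(-3856) = 5136*(-1/3856) = -321/241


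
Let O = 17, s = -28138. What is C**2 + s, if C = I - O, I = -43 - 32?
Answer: -19674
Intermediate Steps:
I = -75
C = -92 (C = -75 - 1*17 = -75 - 17 = -92)
C**2 + s = (-92)**2 - 28138 = 8464 - 28138 = -19674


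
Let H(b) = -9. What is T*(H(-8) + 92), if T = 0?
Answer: 0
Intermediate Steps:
T*(H(-8) + 92) = 0*(-9 + 92) = 0*83 = 0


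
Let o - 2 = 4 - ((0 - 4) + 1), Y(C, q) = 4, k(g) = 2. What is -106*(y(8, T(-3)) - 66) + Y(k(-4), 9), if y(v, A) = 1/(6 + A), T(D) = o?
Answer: 104894/15 ≈ 6992.9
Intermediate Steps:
o = 9 (o = 2 + (4 - ((0 - 4) + 1)) = 2 + (4 - (-4 + 1)) = 2 + (4 - 1*(-3)) = 2 + (4 + 3) = 2 + 7 = 9)
T(D) = 9
-106*(y(8, T(-3)) - 66) + Y(k(-4), 9) = -106*(1/(6 + 9) - 66) + 4 = -106*(1/15 - 66) + 4 = -106*(-989/15) + 4 = 104834/15 + 4 = 104894/15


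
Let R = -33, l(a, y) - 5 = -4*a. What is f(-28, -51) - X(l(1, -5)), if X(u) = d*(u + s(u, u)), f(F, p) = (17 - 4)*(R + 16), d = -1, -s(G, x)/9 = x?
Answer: -229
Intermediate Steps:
l(a, y) = 5 - 4*a
s(G, x) = -9*x
f(F, p) = -221 (f(F, p) = (17 - 4)*(-33 + 16) = 13*(-17) = -221)
X(u) = 8*u (X(u) = -(u - 9*u) = -(-8)*u = 8*u)
f(-28, -51) - X(l(1, -5)) = -221 - 8*(5 - 4*1) = -221 - 8*(5 - 4) = -221 - 8 = -229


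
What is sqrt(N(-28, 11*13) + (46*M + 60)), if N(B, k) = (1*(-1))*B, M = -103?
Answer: 5*I*sqrt(186) ≈ 68.191*I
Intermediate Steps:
N(B, k) = -B
sqrt(N(-28, 11*13) + (46*M + 60)) = sqrt(-1*(-28) + (46*(-103) + 60)) = sqrt(28 + (-4738 + 60)) = sqrt(28 - 4678) = sqrt(-4650) = 5*I*sqrt(186)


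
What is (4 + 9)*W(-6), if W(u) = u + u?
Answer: -156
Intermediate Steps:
W(u) = 2*u
(4 + 9)*W(-6) = (4 + 9)*(2*(-6)) = 13*(-12) = -156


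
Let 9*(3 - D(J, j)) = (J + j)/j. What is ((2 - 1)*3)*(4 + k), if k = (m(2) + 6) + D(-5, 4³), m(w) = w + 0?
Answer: 8581/192 ≈ 44.693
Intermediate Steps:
D(J, j) = 3 - (J + j)/(9*j)
m(w) = w
k = 6277/576 (k = (2 + 6) + (-1*(-5) + 26*4³)/(9*(4³)) = 8 + (⅑)*(5 + 26*64)/64 = 8 + (⅑)*(1/64)*(5 + 1664) = 8 + (⅑)*(1/64)*1669 = 8 + 1669/576 = 6277/576 ≈ 10.898)
((2 - 1)*3)*(4 + k) = ((2 - 1)*3)*(4 + 6277/576) = (1*3)*(8581/576) = 3*(8581/576) = 8581/192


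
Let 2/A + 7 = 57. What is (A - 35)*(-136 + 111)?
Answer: 874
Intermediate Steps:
A = 1/25 (A = 2/(-7 + 57) = 2/50 = 2*(1/50) = 1/25 ≈ 0.040000)
(A - 35)*(-136 + 111) = (1/25 - 35)*(-136 + 111) = -874/25*(-25) = 874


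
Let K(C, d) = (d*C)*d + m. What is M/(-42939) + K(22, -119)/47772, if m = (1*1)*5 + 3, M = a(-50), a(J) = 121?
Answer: 742881391/113960106 ≈ 6.5188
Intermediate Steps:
M = 121
m = 8 (m = 1*5 + 3 = 5 + 3 = 8)
K(C, d) = 8 + C*d² (K(C, d) = (d*C)*d + 8 = (C*d)*d + 8 = C*d² + 8 = 8 + C*d²)
M/(-42939) + K(22, -119)/47772 = 121/(-42939) + (8 + 22*(-119)²)/47772 = 121*(-1/42939) + (8 + 22*14161)*(1/47772) = -121/42939 + (8 + 311542)*(1/47772) = -121/42939 + 311550*(1/47772) = -121/42939 + 51925/7962 = 742881391/113960106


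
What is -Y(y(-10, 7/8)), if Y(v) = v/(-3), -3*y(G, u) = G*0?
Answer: 0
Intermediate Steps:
y(G, u) = 0 (y(G, u) = -G*0/3 = -1/3*0 = 0)
Y(v) = -v/3 (Y(v) = v*(-1/3) = -v/3)
-Y(y(-10, 7/8)) = -(-1)*0/3 = -1*0 = 0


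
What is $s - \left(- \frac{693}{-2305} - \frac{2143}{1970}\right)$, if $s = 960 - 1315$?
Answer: $- \frac{321685469}{908170} \approx -354.21$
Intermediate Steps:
$s = -355$
$s - \left(- \frac{693}{-2305} - \frac{2143}{1970}\right) = -355 - \left(- \frac{693}{-2305} - \frac{2143}{1970}\right) = -355 - \left(\left(-693\right) \left(- \frac{1}{2305}\right) - \frac{2143}{1970}\right) = -355 - \left(\frac{693}{2305} - \frac{2143}{1970}\right) = -355 - - \frac{714881}{908170} = -355 + \frac{714881}{908170} = - \frac{321685469}{908170}$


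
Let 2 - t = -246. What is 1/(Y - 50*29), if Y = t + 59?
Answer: -1/1143 ≈ -0.00087489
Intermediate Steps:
t = 248 (t = 2 - 1*(-246) = 2 + 246 = 248)
Y = 307 (Y = 248 + 59 = 307)
1/(Y - 50*29) = 1/(307 - 50*29) = 1/(307 - 1450) = 1/(-1143) = -1/1143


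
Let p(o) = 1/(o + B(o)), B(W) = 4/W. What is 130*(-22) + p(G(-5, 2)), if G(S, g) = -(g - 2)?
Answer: -2860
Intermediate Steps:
G(S, g) = 2 - g (G(S, g) = -(-2 + g) = 2 - g)
p(o) = 1/(o + 4/o)
130*(-22) + p(G(-5, 2)) = 130*(-22) + (2 - 1*2)/(4 + (2 - 1*2)²) = -2860 + (2 - 2)/(4 + (2 - 2)²) = -2860 + 0/(4 + 0²) = -2860 + 0/(4 + 0) = -2860 + 0/4 = -2860 + 0*(¼) = -2860 + 0 = -2860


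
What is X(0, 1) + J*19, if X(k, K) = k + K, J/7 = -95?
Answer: -12634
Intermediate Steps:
J = -665 (J = 7*(-95) = -665)
X(k, K) = K + k
X(0, 1) + J*19 = (1 + 0) - 665*19 = 1 - 12635 = -12634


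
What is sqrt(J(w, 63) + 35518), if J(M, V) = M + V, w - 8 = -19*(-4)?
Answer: sqrt(35665) ≈ 188.85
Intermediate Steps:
w = 84 (w = 8 - 19*(-4) = 8 + 76 = 84)
sqrt(J(w, 63) + 35518) = sqrt((84 + 63) + 35518) = sqrt(147 + 35518) = sqrt(35665)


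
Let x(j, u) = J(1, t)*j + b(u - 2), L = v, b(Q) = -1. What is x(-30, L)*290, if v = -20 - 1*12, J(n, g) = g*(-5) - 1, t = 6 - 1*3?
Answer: 138910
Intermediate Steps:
t = 3 (t = 6 - 3 = 3)
J(n, g) = -1 - 5*g (J(n, g) = -5*g - 1 = -1 - 5*g)
v = -32 (v = -20 - 12 = -32)
L = -32
x(j, u) = -1 - 16*j (x(j, u) = (-1 - 5*3)*j - 1 = (-1 - 15)*j - 1 = -16*j - 1 = -1 - 16*j)
x(-30, L)*290 = (-1 - 16*(-30))*290 = (-1 + 480)*290 = 479*290 = 138910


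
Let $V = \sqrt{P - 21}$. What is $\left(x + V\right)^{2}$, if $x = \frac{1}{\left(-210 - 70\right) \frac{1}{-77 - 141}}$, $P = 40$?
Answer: $\frac{384281}{19600} + \frac{109 \sqrt{19}}{70} \approx 26.394$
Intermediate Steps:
$V = \sqrt{19}$ ($V = \sqrt{40 - 21} = \sqrt{19} \approx 4.3589$)
$x = \frac{109}{140}$ ($x = \frac{1}{\left(-280\right) \frac{1}{-218}} = \frac{1}{\left(-280\right) \left(- \frac{1}{218}\right)} = \frac{1}{\frac{140}{109}} = \frac{109}{140} \approx 0.77857$)
$\left(x + V\right)^{2} = \left(\frac{109}{140} + \sqrt{19}\right)^{2}$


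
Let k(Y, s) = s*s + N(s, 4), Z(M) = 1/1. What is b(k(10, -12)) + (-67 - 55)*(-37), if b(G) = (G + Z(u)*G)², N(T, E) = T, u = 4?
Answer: 74210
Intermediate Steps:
Z(M) = 1
k(Y, s) = s + s² (k(Y, s) = s*s + s = s² + s = s + s²)
b(G) = 4*G² (b(G) = (G + 1*G)² = (G + G)² = (2*G)² = 4*G²)
b(k(10, -12)) + (-67 - 55)*(-37) = 4*(-12*(1 - 12))² + (-67 - 55)*(-37) = 4*(-12*(-11))² - 122*(-37) = 4*132² + 4514 = 4*17424 + 4514 = 69696 + 4514 = 74210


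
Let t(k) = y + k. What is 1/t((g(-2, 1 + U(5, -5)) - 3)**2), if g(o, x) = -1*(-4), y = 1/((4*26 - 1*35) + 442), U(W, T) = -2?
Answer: 511/512 ≈ 0.99805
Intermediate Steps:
y = 1/511 (y = 1/((104 - 35) + 442) = 1/(69 + 442) = 1/511 ≈ 0.0019569)
g(o, x) = 4
t(k) = 1/511 + k
1/t((g(-2, 1 + U(5, -5)) - 3)**2) = 1/(1/511 + (4 - 3)**2) = 1/(1/511 + 1**2) = 1/(1/511 + 1) = 1/(512/511) = 511/512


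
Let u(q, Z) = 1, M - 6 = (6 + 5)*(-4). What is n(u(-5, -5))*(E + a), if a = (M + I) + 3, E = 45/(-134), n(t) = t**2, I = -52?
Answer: -11703/134 ≈ -87.336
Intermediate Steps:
M = -38 (M = 6 + (6 + 5)*(-4) = 6 + 11*(-4) = 6 - 44 = -38)
E = -45/134 (E = 45*(-1/134) = -45/134 ≈ -0.33582)
a = -87 (a = (-38 - 52) + 3 = -90 + 3 = -87)
n(u(-5, -5))*(E + a) = 1**2*(-45/134 - 87) = 1*(-11703/134) = -11703/134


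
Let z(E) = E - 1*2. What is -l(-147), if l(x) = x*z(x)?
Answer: -21903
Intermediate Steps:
z(E) = -2 + E (z(E) = E - 2 = -2 + E)
l(x) = x*(-2 + x)
-l(-147) = -(-147)*(-2 - 147) = -(-147)*(-149) = -1*21903 = -21903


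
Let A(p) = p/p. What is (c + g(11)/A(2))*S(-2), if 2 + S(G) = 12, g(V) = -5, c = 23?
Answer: 180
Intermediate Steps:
S(G) = 10 (S(G) = -2 + 12 = 10)
A(p) = 1
(c + g(11)/A(2))*S(-2) = (23 - 5/1)*10 = (23 - 5*1)*10 = (23 - 5)*10 = 18*10 = 180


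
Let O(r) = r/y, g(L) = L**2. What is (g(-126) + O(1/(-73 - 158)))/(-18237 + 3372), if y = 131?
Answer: -96084727/89965953 ≈ -1.0680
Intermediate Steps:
O(r) = r/131
(g(-126) + O(1/(-73 - 158)))/(-18237 + 3372) = ((-126)**2 + 1/(131*(-73 - 158)))/(-18237 + 3372) = (15876 + (1/131)/(-231))/(-14865) = (15876 + (1/131)*(-1/231))*(-1/14865) = (15876 - 1/30261)*(-1/14865) = (480423635/30261)*(-1/14865) = -96084727/89965953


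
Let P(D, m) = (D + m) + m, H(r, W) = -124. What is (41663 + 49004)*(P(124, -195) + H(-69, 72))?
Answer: -35360130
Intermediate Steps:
P(D, m) = D + 2*m
(41663 + 49004)*(P(124, -195) + H(-69, 72)) = (41663 + 49004)*((124 + 2*(-195)) - 124) = 90667*((124 - 390) - 124) = 90667*(-266 - 124) = 90667*(-390) = -35360130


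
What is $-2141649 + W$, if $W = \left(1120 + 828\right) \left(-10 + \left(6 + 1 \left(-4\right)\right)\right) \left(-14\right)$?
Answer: $-1923473$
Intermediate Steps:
$W = 218176$ ($W = 1948 \left(-10 + \left(6 - 4\right)\right) \left(-14\right) = 1948 \left(-10 + 2\right) \left(-14\right) = 1948 \left(\left(-8\right) \left(-14\right)\right) = 1948 \cdot 112 = 218176$)
$-2141649 + W = -2141649 + 218176 = -1923473$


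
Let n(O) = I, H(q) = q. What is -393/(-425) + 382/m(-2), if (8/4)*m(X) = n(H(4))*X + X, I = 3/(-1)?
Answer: 81568/425 ≈ 191.92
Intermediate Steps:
I = -3 (I = 3*(-1) = -3)
n(O) = -3
m(X) = -X (m(X) = (-3*X + X)/2 = (-2*X)/2 = -X)
-393/(-425) + 382/m(-2) = -393/(-425) + 382/((-1*(-2))) = -393*(-1/425) + 382/2 = 393/425 + 382*(½) = 393/425 + 191 = 81568/425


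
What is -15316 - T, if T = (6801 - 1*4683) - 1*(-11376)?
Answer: -28810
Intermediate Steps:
T = 13494 (T = (6801 - 4683) + 11376 = 2118 + 11376 = 13494)
-15316 - T = -15316 - 1*13494 = -15316 - 13494 = -28810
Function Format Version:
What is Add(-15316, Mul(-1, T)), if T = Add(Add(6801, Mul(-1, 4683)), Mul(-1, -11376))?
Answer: -28810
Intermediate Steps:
T = 13494 (T = Add(Add(6801, -4683), 11376) = Add(2118, 11376) = 13494)
Add(-15316, Mul(-1, T)) = Add(-15316, Mul(-1, 13494)) = Add(-15316, -13494) = -28810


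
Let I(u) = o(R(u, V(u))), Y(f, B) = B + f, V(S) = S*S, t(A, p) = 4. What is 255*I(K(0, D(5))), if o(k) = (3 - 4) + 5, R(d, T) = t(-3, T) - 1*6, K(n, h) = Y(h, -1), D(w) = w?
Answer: 1020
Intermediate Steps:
V(S) = S**2
K(n, h) = -1 + h
R(d, T) = -2 (R(d, T) = 4 - 1*6 = 4 - 6 = -2)
o(k) = 4 (o(k) = -1 + 5 = 4)
I(u) = 4
255*I(K(0, D(5))) = 255*4 = 1020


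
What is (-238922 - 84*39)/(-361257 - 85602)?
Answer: 242198/446859 ≈ 0.54200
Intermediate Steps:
(-238922 - 84*39)/(-361257 - 85602) = (-238922 - 3276)/(-446859) = -242198*(-1/446859) = 242198/446859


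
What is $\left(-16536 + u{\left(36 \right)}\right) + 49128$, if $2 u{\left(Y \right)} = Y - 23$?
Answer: $\frac{65197}{2} \approx 32599.0$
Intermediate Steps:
$u{\left(Y \right)} = - \frac{23}{2} + \frac{Y}{2}$ ($u{\left(Y \right)} = \frac{Y - 23}{2} = \frac{-23 + Y}{2} = - \frac{23}{2} + \frac{Y}{2}$)
$\left(-16536 + u{\left(36 \right)}\right) + 49128 = \left(-16536 + \left(- \frac{23}{2} + \frac{1}{2} \cdot 36\right)\right) + 49128 = \left(-16536 + \left(- \frac{23}{2} + 18\right)\right) + 49128 = \left(-16536 + \frac{13}{2}\right) + 49128 = - \frac{33059}{2} + 49128 = \frac{65197}{2}$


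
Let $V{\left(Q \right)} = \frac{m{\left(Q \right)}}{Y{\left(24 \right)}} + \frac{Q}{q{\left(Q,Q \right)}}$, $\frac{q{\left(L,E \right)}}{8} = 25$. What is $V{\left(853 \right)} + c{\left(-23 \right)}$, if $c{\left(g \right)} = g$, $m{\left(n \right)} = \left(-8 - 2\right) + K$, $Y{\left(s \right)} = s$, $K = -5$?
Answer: $- \frac{484}{25} \approx -19.36$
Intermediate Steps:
$q{\left(L,E \right)} = 200$ ($q{\left(L,E \right)} = 8 \cdot 25 = 200$)
$m{\left(n \right)} = -15$ ($m{\left(n \right)} = \left(-8 - 2\right) - 5 = -10 - 5 = -15$)
$V{\left(Q \right)} = - \frac{5}{8} + \frac{Q}{200}$ ($V{\left(Q \right)} = - \frac{15}{24} + \frac{Q}{200} = \left(-15\right) \frac{1}{24} + Q \frac{1}{200} = - \frac{5}{8} + \frac{Q}{200}$)
$V{\left(853 \right)} + c{\left(-23 \right)} = \left(- \frac{5}{8} + \frac{1}{200} \cdot 853\right) - 23 = \left(- \frac{5}{8} + \frac{853}{200}\right) - 23 = \frac{91}{25} - 23 = - \frac{484}{25}$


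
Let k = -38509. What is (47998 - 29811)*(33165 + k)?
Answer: -97191328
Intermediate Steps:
(47998 - 29811)*(33165 + k) = (47998 - 29811)*(33165 - 38509) = 18187*(-5344) = -97191328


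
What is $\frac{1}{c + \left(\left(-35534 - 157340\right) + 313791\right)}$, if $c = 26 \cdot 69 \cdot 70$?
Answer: $\frac{1}{246497} \approx 4.0568 \cdot 10^{-6}$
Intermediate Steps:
$c = 125580$ ($c = 1794 \cdot 70 = 125580$)
$\frac{1}{c + \left(\left(-35534 - 157340\right) + 313791\right)} = \frac{1}{125580 + \left(\left(-35534 - 157340\right) + 313791\right)} = \frac{1}{125580 + \left(-192874 + 313791\right)} = \frac{1}{125580 + 120917} = \frac{1}{246497}$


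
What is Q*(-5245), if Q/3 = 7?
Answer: -110145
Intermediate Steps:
Q = 21 (Q = 3*7 = 21)
Q*(-5245) = 21*(-5245) = -110145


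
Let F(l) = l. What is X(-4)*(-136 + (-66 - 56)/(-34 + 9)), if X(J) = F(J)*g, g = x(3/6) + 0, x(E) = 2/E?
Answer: 52448/25 ≈ 2097.9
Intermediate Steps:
g = 4 (g = 2/((3/6)) + 0 = 2/((3*(⅙))) + 0 = 2/(½) + 0 = 2*2 + 0 = 4 + 0 = 4)
X(J) = 4*J (X(J) = J*4 = 4*J)
X(-4)*(-136 + (-66 - 56)/(-34 + 9)) = (4*(-4))*(-136 + (-66 - 56)/(-34 + 9)) = -16*(-136 - 122/(-25)) = -16*(-136 - 122*(-1/25)) = -16*(-136 + 122/25) = -16*(-3278/25) = 52448/25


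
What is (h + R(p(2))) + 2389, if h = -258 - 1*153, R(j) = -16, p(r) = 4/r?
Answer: 1962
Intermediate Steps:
h = -411 (h = -258 - 153 = -411)
(h + R(p(2))) + 2389 = (-411 - 16) + 2389 = -427 + 2389 = 1962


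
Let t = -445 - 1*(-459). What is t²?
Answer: 196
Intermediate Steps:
t = 14 (t = -445 + 459 = 14)
t² = 14² = 196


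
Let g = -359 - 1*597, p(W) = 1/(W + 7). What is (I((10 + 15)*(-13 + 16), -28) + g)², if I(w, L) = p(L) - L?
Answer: 379821121/441 ≈ 8.6127e+5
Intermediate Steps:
p(W) = 1/(7 + W)
I(w, L) = 1/(7 + L) - L
g = -956 (g = -359 - 597 = -956)
(I((10 + 15)*(-13 + 16), -28) + g)² = ((1 - 1*(-28)*(7 - 28))/(7 - 28) - 956)² = ((1 - 1*(-28)*(-21))/(-21) - 956)² = (-(1 - 588)/21 - 956)² = (-1/21*(-587) - 956)² = (587/21 - 956)² = (-19489/21)² = 379821121/441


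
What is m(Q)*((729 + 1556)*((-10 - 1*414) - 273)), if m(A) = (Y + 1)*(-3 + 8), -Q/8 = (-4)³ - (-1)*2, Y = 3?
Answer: -31852900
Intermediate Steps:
Q = 496 (Q = -8*((-4)³ - (-1)*2) = -8*(-64 - 1*(-2)) = -8*(-64 + 2) = -8*(-62) = 496)
m(A) = 20 (m(A) = (3 + 1)*(-3 + 8) = 4*5 = 20)
m(Q)*((729 + 1556)*((-10 - 1*414) - 273)) = 20*((729 + 1556)*((-10 - 1*414) - 273)) = 20*(2285*((-10 - 414) - 273)) = 20*(2285*(-424 - 273)) = 20*(2285*(-697)) = 20*(-1592645) = -31852900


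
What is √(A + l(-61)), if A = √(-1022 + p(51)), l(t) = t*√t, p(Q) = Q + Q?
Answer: √(I*(-61*√61 + 2*√230)) ≈ 14.935 - 14.935*I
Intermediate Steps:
p(Q) = 2*Q
l(t) = t^(3/2)
A = 2*I*√230 (A = √(-1022 + 2*51) = √(-1022 + 102) = √(-920) = 2*I*√230 ≈ 30.332*I)
√(A + l(-61)) = √(2*I*√230 + (-61)^(3/2)) = √(2*I*√230 - 61*I*√61) = √(-61*I*√61 + 2*I*√230)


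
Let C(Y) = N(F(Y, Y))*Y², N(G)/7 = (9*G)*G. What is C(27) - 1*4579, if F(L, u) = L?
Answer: 33476204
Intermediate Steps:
N(G) = 63*G² (N(G) = 7*((9*G)*G) = 7*(9*G²) = 63*G²)
C(Y) = 63*Y⁴ (C(Y) = (63*Y²)*Y² = 63*Y⁴)
C(27) - 1*4579 = 63*27⁴ - 1*4579 = 63*531441 - 4579 = 33480783 - 4579 = 33476204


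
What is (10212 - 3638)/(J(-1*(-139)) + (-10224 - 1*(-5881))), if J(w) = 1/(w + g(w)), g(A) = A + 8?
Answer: -1880164/1242097 ≈ -1.5137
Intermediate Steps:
g(A) = 8 + A
J(w) = 1/(8 + 2*w) (J(w) = 1/(w + (8 + w)) = 1/(8 + 2*w))
(10212 - 3638)/(J(-1*(-139)) + (-10224 - 1*(-5881))) = (10212 - 3638)/(1/(2*(4 - 1*(-139))) + (-10224 - 1*(-5881))) = 6574/(1/(2*(4 + 139)) + (-10224 + 5881)) = 6574/((1/2)/143 - 4343) = 6574/((1/2)*(1/143) - 4343) = 6574/(1/286 - 4343) = 6574/(-1242097/286) = 6574*(-286/1242097) = -1880164/1242097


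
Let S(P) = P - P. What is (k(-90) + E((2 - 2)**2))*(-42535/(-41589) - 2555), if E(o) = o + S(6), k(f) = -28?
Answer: 2974086080/41589 ≈ 71511.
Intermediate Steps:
S(P) = 0
E(o) = o (E(o) = o + 0 = o)
(k(-90) + E((2 - 2)**2))*(-42535/(-41589) - 2555) = (-28 + (2 - 2)**2)*(-42535/(-41589) - 2555) = (-28 + 0**2)*(-42535*(-1/41589) - 2555) = (-28 + 0)*(42535/41589 - 2555) = -28*(-106217360/41589) = 2974086080/41589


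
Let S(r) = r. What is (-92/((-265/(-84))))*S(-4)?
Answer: 30912/265 ≈ 116.65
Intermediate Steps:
(-92/((-265/(-84))))*S(-4) = -92/((-265/(-84)))*(-4) = -92/((-265*(-1/84)))*(-4) = -92/265/84*(-4) = -92*84/265*(-4) = -7728/265*(-4) = 30912/265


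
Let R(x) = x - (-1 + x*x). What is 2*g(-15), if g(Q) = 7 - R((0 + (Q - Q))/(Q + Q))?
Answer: 12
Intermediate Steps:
R(x) = 1 + x - x² (R(x) = x - (-1 + x²) = x + (1 - x²) = 1 + x - x²)
g(Q) = 6 (g(Q) = 7 - (1 + (0 + (Q - Q))/(Q + Q) - ((0 + (Q - Q))/(Q + Q))²) = 7 - (1 + (0 + 0)/((2*Q)) - ((0 + 0)/((2*Q)))²) = 7 - (1 + 0*(1/(2*Q)) - (0*(1/(2*Q)))²) = 7 - (1 + 0 - 1*0²) = 7 - (1 + 0 - 1*0) = 7 - (1 + 0 + 0) = 7 - 1*1 = 7 - 1 = 6)
2*g(-15) = 2*6 = 12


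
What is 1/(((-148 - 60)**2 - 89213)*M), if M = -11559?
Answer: 1/531124491 ≈ 1.8828e-9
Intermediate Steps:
1/(((-148 - 60)**2 - 89213)*M) = 1/((-148 - 60)**2 - 89213*(-11559)) = -1/11559/((-208)**2 - 89213) = -1/11559/(43264 - 89213) = -1/11559/(-45949) = -1/45949*(-1/11559) = 1/531124491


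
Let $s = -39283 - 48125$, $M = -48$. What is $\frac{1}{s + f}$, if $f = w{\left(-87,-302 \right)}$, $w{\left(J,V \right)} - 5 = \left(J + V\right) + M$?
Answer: $- \frac{1}{87840} \approx -1.1384 \cdot 10^{-5}$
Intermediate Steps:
$s = -87408$ ($s = -39283 - 48125 = -87408$)
$w{\left(J,V \right)} = -43 + J + V$ ($w{\left(J,V \right)} = 5 - \left(48 - J - V\right) = 5 + \left(-48 + J + V\right) = -43 + J + V$)
$f = -432$ ($f = -43 - 87 - 302 = -432$)
$\frac{1}{s + f} = \frac{1}{-87408 - 432} = \frac{1}{-87840} = - \frac{1}{87840}$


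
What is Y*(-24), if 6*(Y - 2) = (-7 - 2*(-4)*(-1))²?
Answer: -948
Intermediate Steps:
Y = 79/2 (Y = 2 + (-7 - 2*(-4)*(-1))²/6 = 2 + (-7 + 8*(-1))²/6 = 2 + (-7 - 8)²/6 = 2 + (⅙)*(-15)² = 2 + (⅙)*225 = 2 + 75/2 = 79/2 ≈ 39.500)
Y*(-24) = (79/2)*(-24) = -948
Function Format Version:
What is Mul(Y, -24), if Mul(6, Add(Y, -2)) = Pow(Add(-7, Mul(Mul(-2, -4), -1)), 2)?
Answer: -948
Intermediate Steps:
Y = Rational(79, 2) (Y = Add(2, Mul(Rational(1, 6), Pow(Add(-7, Mul(Mul(-2, -4), -1)), 2))) = Add(2, Mul(Rational(1, 6), Pow(Add(-7, Mul(8, -1)), 2))) = Add(2, Mul(Rational(1, 6), Pow(Add(-7, -8), 2))) = Add(2, Mul(Rational(1, 6), Pow(-15, 2))) = Add(2, Mul(Rational(1, 6), 225)) = Add(2, Rational(75, 2)) = Rational(79, 2) ≈ 39.500)
Mul(Y, -24) = Mul(Rational(79, 2), -24) = -948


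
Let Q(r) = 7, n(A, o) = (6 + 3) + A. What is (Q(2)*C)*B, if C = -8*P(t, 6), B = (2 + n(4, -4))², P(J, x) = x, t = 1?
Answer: -75600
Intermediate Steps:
n(A, o) = 9 + A
B = 225 (B = (2 + (9 + 4))² = (2 + 13)² = 15² = 225)
C = -48 (C = -8*6 = -48)
(Q(2)*C)*B = (7*(-48))*225 = -336*225 = -75600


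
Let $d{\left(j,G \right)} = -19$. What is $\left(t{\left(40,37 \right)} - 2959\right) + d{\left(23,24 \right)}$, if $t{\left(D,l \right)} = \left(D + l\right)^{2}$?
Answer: $2951$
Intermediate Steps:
$\left(t{\left(40,37 \right)} - 2959\right) + d{\left(23,24 \right)} = \left(\left(40 + 37\right)^{2} - 2959\right) - 19 = \left(77^{2} - 2959\right) - 19 = \left(5929 - 2959\right) - 19 = 2970 - 19 = 2951$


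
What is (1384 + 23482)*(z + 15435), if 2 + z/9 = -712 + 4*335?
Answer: 523901754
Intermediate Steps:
z = 5634 (z = -18 + 9*(-712 + 4*335) = -18 + 9*(-712 + 1340) = -18 + 9*628 = -18 + 5652 = 5634)
(1384 + 23482)*(z + 15435) = (1384 + 23482)*(5634 + 15435) = 24866*21069 = 523901754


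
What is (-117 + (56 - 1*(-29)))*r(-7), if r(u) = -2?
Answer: 64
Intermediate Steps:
(-117 + (56 - 1*(-29)))*r(-7) = (-117 + (56 - 1*(-29)))*(-2) = (-117 + (56 + 29))*(-2) = (-117 + 85)*(-2) = -32*(-2) = 64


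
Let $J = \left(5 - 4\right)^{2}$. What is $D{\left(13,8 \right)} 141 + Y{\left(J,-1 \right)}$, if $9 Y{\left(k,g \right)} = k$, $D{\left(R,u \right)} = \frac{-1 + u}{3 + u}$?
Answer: $\frac{8894}{99} \approx 89.838$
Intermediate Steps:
$D{\left(R,u \right)} = \frac{-1 + u}{3 + u}$
$J = 1$ ($J = 1^{2} = 1$)
$Y{\left(k,g \right)} = \frac{k}{9}$
$D{\left(13,8 \right)} 141 + Y{\left(J,-1 \right)} = \frac{-1 + 8}{3 + 8} \cdot 141 + \frac{1}{9} \cdot 1 = \frac{1}{11} \cdot 7 \cdot 141 + \frac{1}{9} = \frac{7}{11} \cdot 141 + \frac{1}{9} = \frac{987}{11} + \frac{1}{9} = \frac{8894}{99}$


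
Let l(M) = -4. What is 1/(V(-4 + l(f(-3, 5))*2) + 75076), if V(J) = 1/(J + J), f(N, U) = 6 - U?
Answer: 24/1801823 ≈ 1.3320e-5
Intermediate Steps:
V(J) = 1/(2*J)
1/(V(-4 + l(f(-3, 5))*2) + 75076) = 1/(1/(2*(-4 - 4*2)) + 75076) = 1/(1/(2*(-4 - 8)) + 75076) = 1/((½)/(-12) + 75076) = 1/((½)*(-1/12) + 75076) = 1/(-1/24 + 75076) = 1/(1801823/24) = 24/1801823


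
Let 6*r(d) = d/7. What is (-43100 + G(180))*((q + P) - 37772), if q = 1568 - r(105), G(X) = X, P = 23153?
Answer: 560256220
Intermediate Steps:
r(d) = d/42 (r(d) = (d/7)/6 = d/42)
q = 3131/2 (q = 1568 - 105/42 = 1568 - 1*5/2 = 1568 - 5/2 = 3131/2 ≈ 1565.5)
(-43100 + G(180))*((q + P) - 37772) = (-43100 + 180)*((3131/2 + 23153) - 37772) = -42920*(49437/2 - 37772) = -42920*(-26107/2) = 560256220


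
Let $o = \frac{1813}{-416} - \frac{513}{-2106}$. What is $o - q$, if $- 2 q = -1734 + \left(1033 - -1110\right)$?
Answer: $\frac{19237}{96} \approx 200.39$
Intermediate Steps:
$o = - \frac{395}{96}$ ($o = 1813 \left(- \frac{1}{416}\right) - - \frac{19}{78} = - \frac{1813}{416} + \frac{19}{78} = - \frac{395}{96} \approx -4.1146$)
$q = - \frac{409}{2}$ ($q = - \frac{-1734 + \left(1033 - -1110\right)}{2} = - \frac{-1734 + \left(1033 + 1110\right)}{2} = - \frac{-1734 + 2143}{2} = \left(- \frac{1}{2}\right) 409 = - \frac{409}{2} \approx -204.5$)
$o - q = - \frac{395}{96} - - \frac{409}{2} = - \frac{395}{96} + \frac{409}{2} = \frac{19237}{96}$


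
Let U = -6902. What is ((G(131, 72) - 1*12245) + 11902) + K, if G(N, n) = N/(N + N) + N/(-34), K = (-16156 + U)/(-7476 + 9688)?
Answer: -958303/2686 ≈ -356.78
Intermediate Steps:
K = -1647/158 (K = (-16156 - 6902)/(-7476 + 9688) = -23058/2212 = -23058*1/2212 = -1647/158 ≈ -10.424)
G(N, n) = 1/2 - N/34 (G(N, n) = N/((2*N)) + N*(-1/34) = N*(1/(2*N)) - N/34 = 1/2 - N/34)
((G(131, 72) - 1*12245) + 11902) + K = (((1/2 - 1/34*131) - 1*12245) + 11902) - 1647/158 = (((1/2 - 131/34) - 12245) + 11902) - 1647/158 = ((-57/17 - 12245) + 11902) - 1647/158 = (-208222/17 + 11902) - 1647/158 = -5888/17 - 1647/158 = -958303/2686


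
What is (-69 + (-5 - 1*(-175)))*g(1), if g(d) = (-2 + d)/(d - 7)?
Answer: 101/6 ≈ 16.833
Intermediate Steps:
g(d) = (-2 + d)/(-7 + d)
(-69 + (-5 - 1*(-175)))*g(1) = (-69 + (-5 - 1*(-175)))*((-2 + 1)/(-7 + 1)) = (-69 + (-5 + 175))*(-1/(-6)) = (-69 + 170)*(-⅙*(-1)) = 101*(⅙) = 101/6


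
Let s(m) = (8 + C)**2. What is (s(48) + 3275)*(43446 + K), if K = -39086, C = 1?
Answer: 14632160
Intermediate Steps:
s(m) = 81 (s(m) = (8 + 1)**2 = 9**2 = 81)
(s(48) + 3275)*(43446 + K) = (81 + 3275)*(43446 - 39086) = 3356*4360 = 14632160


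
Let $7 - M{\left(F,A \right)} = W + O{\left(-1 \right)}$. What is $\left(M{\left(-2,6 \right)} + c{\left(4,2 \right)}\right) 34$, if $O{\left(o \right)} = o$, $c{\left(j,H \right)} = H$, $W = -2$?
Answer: $408$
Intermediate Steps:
$M{\left(F,A \right)} = 10$ ($M{\left(F,A \right)} = 7 - \left(-2 - 1\right) = 7 - -3 = 7 + 3 = 10$)
$\left(M{\left(-2,6 \right)} + c{\left(4,2 \right)}\right) 34 = \left(10 + 2\right) 34 = 12 \cdot 34 = 408$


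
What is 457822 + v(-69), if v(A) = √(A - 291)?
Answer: 457822 + 6*I*√10 ≈ 4.5782e+5 + 18.974*I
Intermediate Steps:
v(A) = √(-291 + A)
457822 + v(-69) = 457822 + √(-291 - 69) = 457822 + √(-360) = 457822 + 6*I*√10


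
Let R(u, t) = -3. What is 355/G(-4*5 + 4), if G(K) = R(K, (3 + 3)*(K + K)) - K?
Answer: 355/13 ≈ 27.308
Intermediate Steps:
G(K) = -3 - K
355/G(-4*5 + 4) = 355/(-3 - (-4*5 + 4)) = 355/(-3 - (-20 + 4)) = 355/(-3 - 1*(-16)) = 355/(-3 + 16) = 355/13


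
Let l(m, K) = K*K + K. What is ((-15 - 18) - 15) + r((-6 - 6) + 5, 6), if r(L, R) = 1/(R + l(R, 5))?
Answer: -1727/36 ≈ -47.972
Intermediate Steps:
l(m, K) = K + K**2 (l(m, K) = K**2 + K = K + K**2)
r(L, R) = 1/(30 + R) (r(L, R) = 1/(R + 5*(1 + 5)) = 1/(R + 5*6) = 1/(R + 30) = 1/(30 + R))
((-15 - 18) - 15) + r((-6 - 6) + 5, 6) = ((-15 - 18) - 15) + 1/(30 + 6) = (-33 - 15) + 1/36 = -48 + 1/36 = -1727/36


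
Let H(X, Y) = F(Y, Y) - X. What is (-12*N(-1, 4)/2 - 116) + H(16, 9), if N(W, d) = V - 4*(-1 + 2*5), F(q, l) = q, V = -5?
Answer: 123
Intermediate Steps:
H(X, Y) = Y - X
N(W, d) = -41 (N(W, d) = -5 - 4*(-1 + 2*5) = -5 - 4*(-1 + 10) = -5 - 4*9 = -5 - 36 = -41)
(-12*N(-1, 4)/2 - 116) + H(16, 9) = (-(-492)/2 - 116) + (9 - 1*16) = (-(-492)/2 - 116) + (9 - 16) = (-12*(-41/2) - 116) - 7 = (246 - 116) - 7 = 130 - 7 = 123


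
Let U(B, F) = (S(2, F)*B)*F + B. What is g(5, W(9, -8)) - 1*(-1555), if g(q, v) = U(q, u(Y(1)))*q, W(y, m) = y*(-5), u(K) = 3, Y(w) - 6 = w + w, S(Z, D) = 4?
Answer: 1880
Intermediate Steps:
Y(w) = 6 + 2*w (Y(w) = 6 + (w + w) = 6 + 2*w)
W(y, m) = -5*y
U(B, F) = B + 4*B*F (U(B, F) = (4*B)*F + B = 4*B*F + B = B + 4*B*F)
g(q, v) = 13*q² (g(q, v) = (q*(1 + 4*3))*q = (q*(1 + 12))*q = (q*13)*q = (13*q)*q = 13*q²)
g(5, W(9, -8)) - 1*(-1555) = 13*5² - 1*(-1555) = 13*25 + 1555 = 325 + 1555 = 1880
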